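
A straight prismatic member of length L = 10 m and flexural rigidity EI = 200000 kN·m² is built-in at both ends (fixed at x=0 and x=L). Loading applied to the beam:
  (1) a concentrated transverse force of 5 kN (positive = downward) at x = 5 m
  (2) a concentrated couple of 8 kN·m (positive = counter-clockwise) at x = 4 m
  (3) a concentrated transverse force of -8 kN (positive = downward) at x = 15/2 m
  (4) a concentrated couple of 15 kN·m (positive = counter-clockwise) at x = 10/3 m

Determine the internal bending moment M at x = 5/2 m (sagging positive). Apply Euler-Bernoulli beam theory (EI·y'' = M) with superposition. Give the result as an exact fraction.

Load 1 — point force P=5 kN at a=5 m (b=L-a=5):
  M_1 = Pb²(3a+b)x/L³ - Pab²/L²  [x≤a] = 5·5²·(3·5+5)·(5/2)/10³ - 5·5·5²/10² = 0 kN·m
Load 2 — applied couple M₀=8 kN·m at a=4 m (b=L-a=6):
  M_2 = R_Ax - M_A  [x≤a] with R_A=144/125, M_A=24/25 = (144/125)·(5/2) - (24/25) = 48/25 kN·m
Load 3 — point force P=-8 kN at a=15/2 m (b=L-a=5/2):
  M_3 = Pb²(3a+b)x/L³ - Pab²/L²  [x≤a] = (-8)·(5/2)²·(3·(15/2)+(5/2))·(5/2)/10³ - (-8)·(15/2)·(5/2)²/10² = 5/8 kN·m
Load 4 — applied couple M₀=15 kN·m at a=10/3 m (b=L-a=20/3):
  M_4 = R_Ax - M_A  [x≤a] with R_A=2, M_A=0 = 2·(5/2) - 0 = 5 kN·m
Superposition: M = Σ M_i = 1509/200 kN·m ≈ 7.545000 kN·m

M(5/2) = 1509/200 kN·m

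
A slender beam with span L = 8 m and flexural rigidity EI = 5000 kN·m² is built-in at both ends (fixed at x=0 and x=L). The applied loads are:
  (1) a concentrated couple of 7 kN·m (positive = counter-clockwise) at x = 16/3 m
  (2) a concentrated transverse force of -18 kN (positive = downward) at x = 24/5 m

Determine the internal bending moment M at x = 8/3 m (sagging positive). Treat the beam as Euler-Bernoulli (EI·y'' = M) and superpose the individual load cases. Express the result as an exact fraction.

Load 1 — applied couple M₀=7 kN·m at a=16/3 m (b=L-a=8/3):
  M_1 = R_Ax - M_A  [x≤a] with R_A=7/6, M_A=7/3 = (7/6)·(8/3) - (7/3) = 7/9 kN·m
Load 2 — point force P=-18 kN at a=24/5 m (b=L-a=16/5):
  M_2 = Pb²(3a+b)x/L³ - Pab²/L²  [x≤a] = (-18)·(16/5)²·(3·(24/5)+(16/5))·(8/3)/8³ - (-18)·(24/5)·(16/5)²/8² = -384/125 kN·m
Superposition: M = Σ M_i = -2581/1125 kN·m ≈ -2.294222 kN·m

M(8/3) = -2581/1125 kN·m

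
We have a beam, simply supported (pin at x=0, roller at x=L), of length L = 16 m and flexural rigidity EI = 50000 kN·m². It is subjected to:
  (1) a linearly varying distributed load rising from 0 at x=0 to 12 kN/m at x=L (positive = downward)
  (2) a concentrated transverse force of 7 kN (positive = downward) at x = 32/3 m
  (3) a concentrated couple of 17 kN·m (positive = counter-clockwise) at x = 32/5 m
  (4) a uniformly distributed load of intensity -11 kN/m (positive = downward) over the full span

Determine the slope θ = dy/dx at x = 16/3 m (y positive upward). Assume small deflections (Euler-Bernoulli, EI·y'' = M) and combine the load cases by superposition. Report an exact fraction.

Load 1 — triangular load w₀=12 kN/m (0→w₀ over full span):
  θ_1 = -w₀(7L⁴-30L²x²+15x⁴)/(360LEI) = -12·(7·16⁴-30·16²·(16/3)²+15·(16/3)⁴)/(360·16·50000) = -13312/1265625 rad
Load 2 — point force P=7 kN at a=32/3 m (b=L-a=16/3):
  θ_2 = -Pb(L²-b²-3x²)/(6LEI)  [x≤a] = -7·(16/3)·(16²-(16/3)²-3·(16/3)²)/(6·16·50000) = -56/50625 rad
Load 3 — applied couple M₀=17 kN·m at a=32/5 m (b=L-a=48/5):
  θ_3 = (M₀x²/(2L)+C₁)/EI  [x≤a] with C₁=M₀(3b²-L²)/(6L)=272/75 = (17·(16/3)²/(2·16)+(272/75))/50000 = 527/1406250 rad
Load 4 — uniform load w=-11 kN/m over full span:
  θ_4 = -w(L³-6Lx²+4x³)/(24EI) = -(-11)·(16³-6·16·(16/3)²+4·(16/3)³)/(24·50000) = 4576/253125 rad
Superposition: θ = Σ θ_i = 86423/12656250 rad ≈ 0.006828 rad

θ(16/3) = 86423/12656250 rad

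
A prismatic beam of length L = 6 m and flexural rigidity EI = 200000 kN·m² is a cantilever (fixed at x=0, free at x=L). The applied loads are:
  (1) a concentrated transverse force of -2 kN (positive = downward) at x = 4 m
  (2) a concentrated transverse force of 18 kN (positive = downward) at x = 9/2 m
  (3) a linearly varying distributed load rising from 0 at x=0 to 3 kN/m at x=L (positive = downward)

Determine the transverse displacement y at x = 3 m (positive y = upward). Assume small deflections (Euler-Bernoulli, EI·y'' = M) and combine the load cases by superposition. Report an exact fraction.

y(3) = -30321/16000000 m

Load 1 — point force P=-2 kN at a=4 m (b=L-a=2):
  y_1 = -Px²(3a-x)/(6EI)  [x≤a] = -(-2)·3²·(3·4-3)/(6·200000) = 27/200000 m
Load 2 — point force P=18 kN at a=9/2 m (b=L-a=3/2):
  y_2 = -Px²(3a-x)/(6EI)  [x≤a] = -18·3²·(3·(9/2)-3)/(6·200000) = -567/400000 m
Load 3 — triangular load w₀=3 kN/m (0→w₀ over full span):
  y_3 = (w₀Lx³/12-w₀L²x²/6-w₀x⁵/(120L))/EI = (3·6·3³/12-3·6²·3²/6-3·3⁵/(120·6))/200000 = -9801/16000000 m
Superposition: y = Σ y_i = -30321/16000000 m ≈ -0.001895 m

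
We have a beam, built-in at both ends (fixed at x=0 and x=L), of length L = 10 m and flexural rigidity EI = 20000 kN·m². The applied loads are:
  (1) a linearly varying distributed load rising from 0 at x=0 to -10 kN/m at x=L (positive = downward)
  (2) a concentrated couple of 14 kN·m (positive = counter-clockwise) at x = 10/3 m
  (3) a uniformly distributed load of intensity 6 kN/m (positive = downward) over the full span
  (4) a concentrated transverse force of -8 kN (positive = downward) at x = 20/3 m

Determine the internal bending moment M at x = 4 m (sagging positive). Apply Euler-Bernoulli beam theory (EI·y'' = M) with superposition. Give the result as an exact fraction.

M(4) = -392/135 kN·m

Load 1 — triangular load w₀=-10 kN/m (0→w₀ over full span):
  M_1 = 3w₀Lx/20 - w₀L²/30 - w₀x³/(6L) = 3·(-10)·10·4/20 - (-10)·10²/30 - (-10)·4³/(6·10) = -16 kN·m
Load 2 — applied couple M₀=14 kN·m at a=10/3 m (b=L-a=20/3):
  M_2 = R_Ax - M_A - M₀  [x>a] with R_A=28/15, M_A=0 = (28/15)·4 - 0 - 14 = -98/15 kN·m
Load 3 — uniform load w=6 kN/m over full span:
  M_3 = wLx/2 - wL²/12 - wx²/2 = 6·10·4/2 - 6·10²/12 - 6·4²/2 = 22 kN·m
Load 4 — point force P=-8 kN at a=20/3 m (b=L-a=10/3):
  M_4 = Pb²(3a+b)x/L³ - Pab²/L²  [x≤a] = (-8)·(10/3)²·(3·(20/3)+(10/3))·4/10³ - (-8)·(20/3)·(10/3)²/10² = -64/27 kN·m
Superposition: M = Σ M_i = -392/135 kN·m ≈ -2.903704 kN·m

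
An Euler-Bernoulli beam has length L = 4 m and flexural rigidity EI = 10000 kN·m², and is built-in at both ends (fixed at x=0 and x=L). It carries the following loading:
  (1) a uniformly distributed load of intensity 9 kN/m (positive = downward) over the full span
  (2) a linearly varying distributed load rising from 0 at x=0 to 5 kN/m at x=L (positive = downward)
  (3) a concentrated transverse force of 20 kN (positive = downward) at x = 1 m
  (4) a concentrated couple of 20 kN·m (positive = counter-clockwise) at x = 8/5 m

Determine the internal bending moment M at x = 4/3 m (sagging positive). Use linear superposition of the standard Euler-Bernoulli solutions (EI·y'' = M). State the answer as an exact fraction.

Load 1 — uniform load w=9 kN/m over full span:
  M_1 = wLx/2 - wL²/12 - wx²/2 = 9·4·(4/3)/2 - 9·4²/12 - 9·(4/3)²/2 = 4 kN·m
Load 2 — triangular load w₀=5 kN/m (0→w₀ over full span):
  M_2 = 3w₀Lx/20 - w₀L²/30 - w₀x³/(6L) = 3·5·4·(4/3)/20 - 5·4²/30 - 5·(4/3)³/(6·4) = 68/81 kN·m
Load 3 — point force P=20 kN at a=1 m (b=L-a=3):
  M_3 = Pa²(a+3b)(L-x)/L³ - Pa²b/L²  [x>a] = 20·1²·(1+3·3)·(4-(4/3))/4³ - 20·1²·3/4² = 55/12 kN·m
Load 4 — applied couple M₀=20 kN·m at a=8/5 m (b=L-a=12/5):
  M_4 = R_Ax - M_A  [x≤a] with R_A=36/5, M_A=12/5 = (36/5)·(4/3) - (12/5) = 36/5 kN·m
Superposition: M = Σ M_i = 26929/1620 kN·m ≈ 16.622840 kN·m

M(4/3) = 26929/1620 kN·m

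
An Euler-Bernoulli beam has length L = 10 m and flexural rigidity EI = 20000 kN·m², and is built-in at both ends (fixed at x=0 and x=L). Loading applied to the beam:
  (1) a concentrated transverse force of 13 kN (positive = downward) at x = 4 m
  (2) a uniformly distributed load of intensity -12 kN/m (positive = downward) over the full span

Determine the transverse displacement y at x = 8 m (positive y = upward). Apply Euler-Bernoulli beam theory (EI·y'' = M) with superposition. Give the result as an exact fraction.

y(8) = 1279/234375 m

Load 1 — point force P=13 kN at a=4 m (b=L-a=6):
  y_1 = -Pa²(L-x)²(3bL-(3b+a)(L-x))/(6L³EI)  [x>a] = -13·4²·(10-8)²·(3·6·10-(3·6+4)·(10-8))/(6·10³·20000) = -221/234375 m
Load 2 — uniform load w=-12 kN/m over full span:
  y_2 = -wx²(L-x)²/(24EI) = -(-12)·8²·(10-8)²/(24·20000) = 4/625 m
Superposition: y = Σ y_i = 1279/234375 m ≈ 0.005457 m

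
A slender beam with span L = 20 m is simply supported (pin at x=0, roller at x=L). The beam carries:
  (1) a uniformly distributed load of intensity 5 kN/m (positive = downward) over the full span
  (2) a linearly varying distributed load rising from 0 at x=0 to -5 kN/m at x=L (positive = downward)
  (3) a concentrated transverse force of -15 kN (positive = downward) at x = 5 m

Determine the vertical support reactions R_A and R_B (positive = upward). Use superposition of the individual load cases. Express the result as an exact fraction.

R_A = 265/12 kN, R_B = 155/12 kN

Load 1 — uniform load w=5 kN/m over full span:
  R_A = wL/2 = 5·20/2 = 50 kN
  R_B = wL/2 = 5·20/2 = 50 kN
Load 2 — triangular load w₀=-5 kN/m (0→w₀ over full span):
  R_A = w₀L/6 = (-5)·20/6 = -50/3 kN
  R_B = w₀L/3 = (-5)·20/3 = -100/3 kN
Load 3 — point force P=-15 kN at a=5 m (b=L-a=15):
  R_A = Pb/L = (-15)·15/20 = -45/4 kN
  R_B = Pa/L = (-15)·5/20 = -15/4 kN
Superposition: R_A = 265/12 kN, R_B = 155/12 kN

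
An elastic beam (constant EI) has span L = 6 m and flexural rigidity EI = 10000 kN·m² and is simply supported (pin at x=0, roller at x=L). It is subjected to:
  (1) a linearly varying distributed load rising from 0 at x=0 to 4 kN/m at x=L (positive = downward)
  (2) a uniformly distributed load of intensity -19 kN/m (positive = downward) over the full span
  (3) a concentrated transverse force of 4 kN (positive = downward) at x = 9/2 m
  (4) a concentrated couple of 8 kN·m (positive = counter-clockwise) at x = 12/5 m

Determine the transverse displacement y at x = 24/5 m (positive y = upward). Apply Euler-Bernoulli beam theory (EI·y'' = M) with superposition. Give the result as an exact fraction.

Load 1 — triangular load w₀=4 kN/m (0→w₀ over full span):
  y_1 = -w₀x(7L⁴-10L²x²+3x⁴)/(360LEI) = -4·(24/5)·(7·6⁴-10·6²·(24/5)²+3·(24/5)⁴)/(360·6·10000) = -20574/9765625 m
Load 2 — uniform load w=-19 kN/m over full span:
  y_2 = -wx(L³-2Lx²+x³)/(24EI) = -(-19)·(24/5)·(6³-2·6·(24/5)²+(24/5)³)/(24·10000) = 14877/781250 m
Load 3 — point force P=4 kN at a=9/2 m (b=L-a=3/2):
  y_3 = -Pa(L-x)(2Lx-a²-x²)/(6LEI)  [x>a] = -4·(9/2)·(6-(24/5))·(2·6·(24/5)-(9/2)²-(24/5)²)/(6·6·10000) = -4293/5000000 m
Load 4 — applied couple M₀=8 kN·m at a=12/5 m (b=L-a=18/5):
  y_4 = (M₀x³/(6L)-M₀(x-a)²/2+C₁x)/EI  [x>a] with C₁=M₀(3b²-L²)/(6L)=16/25 = (8·(24/5)³/(6·6)-8·((24/5)-(12/5))²/2+(16/25)·(24/5))/10000 = 36/78125 m
Superposition: y = Σ y_i = 10336239/625000000 m ≈ 0.016538 m

y(24/5) = 10336239/625000000 m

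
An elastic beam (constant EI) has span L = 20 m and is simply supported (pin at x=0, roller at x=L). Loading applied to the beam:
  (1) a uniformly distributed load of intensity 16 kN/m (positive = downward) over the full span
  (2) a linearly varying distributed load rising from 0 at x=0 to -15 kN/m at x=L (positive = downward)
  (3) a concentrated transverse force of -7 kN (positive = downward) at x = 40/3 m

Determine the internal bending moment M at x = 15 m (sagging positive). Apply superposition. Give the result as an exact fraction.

Load 1 — uniform load w=16 kN/m over full span:
  M_1 = wx(L-x)/2 = 16·15·(20-15)/2 = 600 kN·m
Load 2 — triangular load w₀=-15 kN/m (0→w₀ over full span):
  M_2 = w₀Lx/6 - w₀x³/(6L) = (-15)·20·15/6 - (-15)·15³/(6·20) = -2625/8 kN·m
Load 3 — point force P=-7 kN at a=40/3 m (b=L-a=20/3):
  M_3 = Pa(L-x)/L  [x>a] = (-7)·(40/3)·(20-15)/20 = -70/3 kN·m
Superposition: M = Σ M_i = 5965/24 kN·m ≈ 248.541667 kN·m

M(15) = 5965/24 kN·m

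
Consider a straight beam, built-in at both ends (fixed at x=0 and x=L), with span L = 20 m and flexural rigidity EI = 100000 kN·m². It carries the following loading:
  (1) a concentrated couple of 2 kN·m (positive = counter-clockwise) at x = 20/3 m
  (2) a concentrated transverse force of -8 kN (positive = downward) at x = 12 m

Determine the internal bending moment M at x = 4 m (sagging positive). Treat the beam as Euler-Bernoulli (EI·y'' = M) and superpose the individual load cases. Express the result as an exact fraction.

M(4) = 1736/375 kN·m

Load 1 — applied couple M₀=2 kN·m at a=20/3 m (b=L-a=40/3):
  M_1 = R_Ax - M_A  [x≤a] with R_A=2/15, M_A=0 = (2/15)·4 - 0 = 8/15 kN·m
Load 2 — point force P=-8 kN at a=12 m (b=L-a=8):
  M_2 = Pb²(3a+b)x/L³ - Pab²/L²  [x≤a] = (-8)·8²·(3·12+8)·4/20³ - (-8)·12·8²/20² = 512/125 kN·m
Superposition: M = Σ M_i = 1736/375 kN·m ≈ 4.629333 kN·m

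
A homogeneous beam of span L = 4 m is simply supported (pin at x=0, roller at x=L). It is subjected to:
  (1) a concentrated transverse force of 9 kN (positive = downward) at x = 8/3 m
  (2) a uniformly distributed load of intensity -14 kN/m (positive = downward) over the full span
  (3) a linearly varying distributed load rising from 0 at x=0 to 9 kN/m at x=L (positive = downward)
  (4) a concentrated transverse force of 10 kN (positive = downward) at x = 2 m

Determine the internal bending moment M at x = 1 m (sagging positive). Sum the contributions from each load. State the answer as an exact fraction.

Load 1 — point force P=9 kN at a=8/3 m (b=L-a=4/3):
  M_1 = Pbx/L  [x≤a] = 9·(4/3)·1/4 = 3 kN·m
Load 2 — uniform load w=-14 kN/m over full span:
  M_2 = wx(L-x)/2 = (-14)·1·(4-1)/2 = -21 kN·m
Load 3 — triangular load w₀=9 kN/m (0→w₀ over full span):
  M_3 = w₀Lx/6 - w₀x³/(6L) = 9·4·1/6 - 9·1³/(6·4) = 45/8 kN·m
Load 4 — point force P=10 kN at a=2 m (b=L-a=2):
  M_4 = Pbx/L  [x≤a] = 10·2·1/4 = 5 kN·m
Superposition: M = Σ M_i = -59/8 kN·m ≈ -7.375000 kN·m

M(1) = -59/8 kN·m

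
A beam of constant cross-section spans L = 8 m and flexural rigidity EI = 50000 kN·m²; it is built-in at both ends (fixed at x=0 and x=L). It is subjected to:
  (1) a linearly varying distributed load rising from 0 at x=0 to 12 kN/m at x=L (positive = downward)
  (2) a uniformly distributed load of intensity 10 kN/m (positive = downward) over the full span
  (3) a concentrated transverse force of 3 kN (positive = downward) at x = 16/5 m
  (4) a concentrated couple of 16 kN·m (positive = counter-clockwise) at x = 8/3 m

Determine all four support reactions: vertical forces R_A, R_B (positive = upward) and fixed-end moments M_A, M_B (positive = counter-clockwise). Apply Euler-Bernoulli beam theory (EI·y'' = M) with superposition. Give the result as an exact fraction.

Load 1 — triangular load w₀=12 kN/m (0→w₀ over full span):
  R_A = 3w₀L/20 = 3·12·8/20 = 72/5 kN
  M_A = w₀L²/30 = 12·8²/30 = 128/5 kN·m
  R_B = 7w₀L/20 = 7·12·8/20 = 168/5 kN
  M_B = -w₀L²/20 = -12·8²/20 = -192/5 kN·m
Load 2 — uniform load w=10 kN/m over full span:
  R_A = wL/2 = 10·8/2 = 40 kN
  M_A = wL²/12 = 10·8²/12 = 160/3 kN·m
  R_B = wL/2 = 10·8/2 = 40 kN
  M_B = -wL²/12 = -10·8²/12 = -160/3 kN·m
Load 3 — point force P=3 kN at a=16/5 m (b=L-a=24/5):
  R_A = Pb²(3a+b)/L³ = 3·(24/5)²·(3·(16/5)+(24/5))/8³ = 243/125 kN
  M_A = Pab²/L² = 3·(16/5)·(24/5)²/8² = 432/125 kN·m
  R_B = Pa²(a+3b)/L³ = 3·(16/5)²·((16/5)+3·(24/5))/8³ = 132/125 kN
  M_B = -Pa²b/L² = -3·(16/5)²·(24/5)/8² = -288/125 kN·m
Load 4 — applied couple M₀=16 kN·m at a=8/3 m (b=L-a=16/3):
  R_A = 6M₀ab/L³ = 6·16·(8/3)·(16/3)/8³ = 8/3 kN
  M_A = M₀b(2a-b)/L² = 16·(16/3)·(2·(8/3)-(16/3))/8² = 0 kN·m
  R_B = -6M₀ab/L³ = -6·16·(8/3)·(16/3)/8³ = -8/3 kN
  M_B = M₀a(2b-a)/L² = 16·(8/3)·(2·(16/3)-(8/3))/8² = 16/3 kN·m
Superposition: R_A = 22129/375 kN, M_A = 30896/375 kN·m, R_B = 26996/375 kN, M_B = -11088/125 kN·m

R_A = 22129/375 kN, M_A = 30896/375 kN·m, R_B = 26996/375 kN, M_B = -11088/125 kN·m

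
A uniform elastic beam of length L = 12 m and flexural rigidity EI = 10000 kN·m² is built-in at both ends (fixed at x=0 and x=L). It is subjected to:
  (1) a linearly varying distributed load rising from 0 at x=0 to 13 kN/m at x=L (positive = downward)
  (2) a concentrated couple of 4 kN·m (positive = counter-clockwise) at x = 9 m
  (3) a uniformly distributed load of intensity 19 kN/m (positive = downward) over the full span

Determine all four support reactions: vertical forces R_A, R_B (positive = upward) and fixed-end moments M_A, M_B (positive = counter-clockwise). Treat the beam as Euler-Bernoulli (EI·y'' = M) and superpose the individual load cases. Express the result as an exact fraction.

Load 1 — triangular load w₀=13 kN/m (0→w₀ over full span):
  R_A = 3w₀L/20 = 3·13·12/20 = 117/5 kN
  M_A = w₀L²/30 = 13·12²/30 = 312/5 kN·m
  R_B = 7w₀L/20 = 7·13·12/20 = 273/5 kN
  M_B = -w₀L²/20 = -13·12²/20 = -468/5 kN·m
Load 2 — applied couple M₀=4 kN·m at a=9 m (b=L-a=3):
  R_A = 6M₀ab/L³ = 6·4·9·3/12³ = 3/8 kN
  M_A = M₀b(2a-b)/L² = 4·3·(2·9-3)/12² = 5/4 kN·m
  R_B = -6M₀ab/L³ = -6·4·9·3/12³ = -3/8 kN
  M_B = M₀a(2b-a)/L² = 4·9·(2·3-9)/12² = -3/4 kN·m
Load 3 — uniform load w=19 kN/m over full span:
  R_A = wL/2 = 19·12/2 = 114 kN
  M_A = wL²/12 = 19·12²/12 = 228 kN·m
  R_B = wL/2 = 19·12/2 = 114 kN
  M_B = -wL²/12 = -19·12²/12 = -228 kN·m
Superposition: R_A = 5511/40 kN, M_A = 5833/20 kN·m, R_B = 6729/40 kN, M_B = -6447/20 kN·m

R_A = 5511/40 kN, M_A = 5833/20 kN·m, R_B = 6729/40 kN, M_B = -6447/20 kN·m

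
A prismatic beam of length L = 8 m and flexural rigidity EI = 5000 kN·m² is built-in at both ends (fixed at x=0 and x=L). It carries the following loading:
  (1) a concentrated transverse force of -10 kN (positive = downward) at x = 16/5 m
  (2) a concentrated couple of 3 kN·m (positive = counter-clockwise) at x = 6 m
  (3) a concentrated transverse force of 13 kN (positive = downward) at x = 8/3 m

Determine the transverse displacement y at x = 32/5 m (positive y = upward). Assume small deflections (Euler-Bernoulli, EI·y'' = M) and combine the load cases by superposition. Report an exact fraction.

y(32/5) = -144343/632812500 m

Load 1 — point force P=-10 kN at a=16/5 m (b=L-a=24/5):
  y_1 = -Pa²(L-x)²(3bL-(3b+a)(L-x))/(6L³EI)  [x>a] = -(-10)·(16/5)²·(8-(32/5))²·(3·(24/5)·8-(3·(24/5)+(16/5))·(8-(32/5)))/(6·8³·5000) = 8704/5859375 m
Load 2 — applied couple M₀=3 kN·m at a=6 m (b=L-a=2):
  y_2 = (R_Ax³/6 - M_Ax²/2 - M₀(x-a)²/2)/EI  [x>a] with R_A=27/64, M_A=15/16 = ((27/64)·(32/5)³/6 - (15/16)·(32/5)²/2 - 3·((32/5)-6)²/2)/5000 = -63/312500 m
Load 3 — point force P=13 kN at a=8/3 m (b=L-a=16/3):
  y_3 = -Pa²(L-x)²(3bL-(3b+a)(L-x))/(6L³EI)  [x>a] = -13·(8/3)²·(8-(32/5))²·(3·(16/3)·8-(3·(16/3)+(8/3))·(8-(32/5)))/(6·8³·5000) = -9568/6328125 m
Superposition: y = Σ y_i = -144343/632812500 m ≈ -0.000228 m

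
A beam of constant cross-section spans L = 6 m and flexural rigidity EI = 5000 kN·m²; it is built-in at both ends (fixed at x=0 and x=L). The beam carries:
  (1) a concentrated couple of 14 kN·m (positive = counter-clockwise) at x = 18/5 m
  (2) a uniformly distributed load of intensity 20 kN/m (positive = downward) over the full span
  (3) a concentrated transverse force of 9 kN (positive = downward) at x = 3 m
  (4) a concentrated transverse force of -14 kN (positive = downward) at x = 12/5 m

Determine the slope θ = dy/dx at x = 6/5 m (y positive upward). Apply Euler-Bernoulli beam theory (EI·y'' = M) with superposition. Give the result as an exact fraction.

θ(6/5) = -214959/31250000 rad

Load 1 — applied couple M₀=14 kN·m at a=18/5 m (b=L-a=12/5):
  θ_1 = (R_Ax²/2 - M_Ax)/EI  [x≤a] with R_A=84/25, M_A=112/25 = ((84/25)·(6/5)²/2 - (112/25)·(6/5))/5000 = -231/390625 rad
Load 2 — uniform load w=20 kN/m over full span:
  θ_2 = -wx(L-x)(L-2x)/(12EI) = -20·(6/5)·(6-(6/5))·(6-2·(6/5))/(12·5000) = -108/15625 rad
Load 3 — point force P=9 kN at a=3 m (b=L-a=3):
  θ_3 = -Pb²x(2aL-(3a+b)x)/(2L³EI)  [x≤a] = -9·3²·(6/5)·(2·3·6-(3·3+3)·(6/5))/(2·6³·5000) = -243/250000 rad
Load 4 — point force P=-14 kN at a=12/5 m (b=L-a=18/5):
  θ_4 = -Pb²x(2aL-(3a+b)x)/(2L³EI)  [x≤a] = -(-14)·(18/5)²·(6/5)·(2·(12/5)·6-(3·(12/5)+(18/5))·(6/5))/(2·6³·5000) = 6237/3906250 rad
Superposition: θ = Σ θ_i = -214959/31250000 rad ≈ -0.006879 rad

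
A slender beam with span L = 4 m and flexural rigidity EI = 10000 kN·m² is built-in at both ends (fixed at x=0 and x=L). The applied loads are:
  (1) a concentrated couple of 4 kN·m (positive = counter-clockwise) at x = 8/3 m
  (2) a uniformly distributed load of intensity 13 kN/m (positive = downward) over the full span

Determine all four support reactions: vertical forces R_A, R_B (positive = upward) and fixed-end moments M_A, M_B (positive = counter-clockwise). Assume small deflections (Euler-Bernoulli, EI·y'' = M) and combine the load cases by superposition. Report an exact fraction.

Load 1 — applied couple M₀=4 kN·m at a=8/3 m (b=L-a=4/3):
  R_A = 6M₀ab/L³ = 6·4·(8/3)·(4/3)/4³ = 4/3 kN
  M_A = M₀b(2a-b)/L² = 4·(4/3)·(2·(8/3)-(4/3))/4² = 4/3 kN·m
  R_B = -6M₀ab/L³ = -6·4·(8/3)·(4/3)/4³ = -4/3 kN
  M_B = M₀a(2b-a)/L² = 4·(8/3)·(2·(4/3)-(8/3))/4² = 0 kN·m
Load 2 — uniform load w=13 kN/m over full span:
  R_A = wL/2 = 13·4/2 = 26 kN
  M_A = wL²/12 = 13·4²/12 = 52/3 kN·m
  R_B = wL/2 = 13·4/2 = 26 kN
  M_B = -wL²/12 = -13·4²/12 = -52/3 kN·m
Superposition: R_A = 82/3 kN, M_A = 56/3 kN·m, R_B = 74/3 kN, M_B = -52/3 kN·m

R_A = 82/3 kN, M_A = 56/3 kN·m, R_B = 74/3 kN, M_B = -52/3 kN·m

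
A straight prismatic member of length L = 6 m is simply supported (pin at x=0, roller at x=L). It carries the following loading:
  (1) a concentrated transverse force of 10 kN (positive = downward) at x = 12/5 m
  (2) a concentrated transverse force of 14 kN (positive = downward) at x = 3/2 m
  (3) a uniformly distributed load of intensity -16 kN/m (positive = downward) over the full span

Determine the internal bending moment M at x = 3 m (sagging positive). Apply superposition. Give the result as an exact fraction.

M(3) = -99/2 kN·m

Load 1 — point force P=10 kN at a=12/5 m (b=L-a=18/5):
  M_1 = Pa(L-x)/L  [x>a] = 10·(12/5)·(6-3)/6 = 12 kN·m
Load 2 — point force P=14 kN at a=3/2 m (b=L-a=9/2):
  M_2 = Pa(L-x)/L  [x>a] = 14·(3/2)·(6-3)/6 = 21/2 kN·m
Load 3 — uniform load w=-16 kN/m over full span:
  M_3 = wx(L-x)/2 = (-16)·3·(6-3)/2 = -72 kN·m
Superposition: M = Σ M_i = -99/2 kN·m ≈ -49.500000 kN·m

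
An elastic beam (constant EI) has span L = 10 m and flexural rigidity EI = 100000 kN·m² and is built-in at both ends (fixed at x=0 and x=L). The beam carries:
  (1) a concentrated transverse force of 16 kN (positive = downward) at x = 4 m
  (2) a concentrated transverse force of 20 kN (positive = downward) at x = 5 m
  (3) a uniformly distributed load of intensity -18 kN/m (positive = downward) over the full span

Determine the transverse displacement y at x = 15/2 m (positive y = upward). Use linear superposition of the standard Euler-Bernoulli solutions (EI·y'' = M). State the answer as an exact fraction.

y(15/2) = 1369/768000 m

Load 1 — point force P=16 kN at a=4 m (b=L-a=6):
  y_1 = -Pa²(L-x)²(3bL-(3b+a)(L-x))/(6L³EI)  [x>a] = -16·4²·(10-(15/2))²·(3·6·10-(3·6+4)·(10-(15/2)))/(6·10³·100000) = -1/3000 m
Load 2 — point force P=20 kN at a=5 m (b=L-a=5):
  y_2 = -Pa²(L-x)²(3bL-(3b+a)(L-x))/(6L³EI)  [x>a] = -20·5²·(10-(15/2))²·(3·5·10-(3·5+5)·(10-(15/2)))/(6·10³·100000) = -1/1920 m
Load 3 — uniform load w=-18 kN/m over full span:
  y_3 = -wx²(L-x)²/(24EI) = -(-18)·(15/2)²·(10-(15/2))²/(24·100000) = 27/10240 m
Superposition: y = Σ y_i = 1369/768000 m ≈ 0.001783 m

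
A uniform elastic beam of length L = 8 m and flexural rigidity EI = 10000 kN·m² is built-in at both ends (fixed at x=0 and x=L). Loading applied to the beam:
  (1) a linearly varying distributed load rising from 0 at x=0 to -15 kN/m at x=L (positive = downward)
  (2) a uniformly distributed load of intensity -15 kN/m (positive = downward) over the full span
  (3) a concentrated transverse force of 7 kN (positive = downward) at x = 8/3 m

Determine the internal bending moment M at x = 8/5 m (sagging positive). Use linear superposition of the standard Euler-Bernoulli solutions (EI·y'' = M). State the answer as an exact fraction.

M(8/5) = 192/25 kN·m

Load 1 — triangular load w₀=-15 kN/m (0→w₀ over full span):
  M_1 = 3w₀Lx/20 - w₀L²/30 - w₀x³/(6L) = 3·(-15)·8·(8/5)/20 - (-15)·8²/30 - (-15)·(8/5)³/(6·8) = 112/25 kN·m
Load 2 — uniform load w=-15 kN/m over full span:
  M_2 = wLx/2 - wL²/12 - wx²/2 = (-15)·8·(8/5)/2 - (-15)·8²/12 - (-15)·(8/5)²/2 = 16/5 kN·m
Load 3 — point force P=7 kN at a=8/3 m (b=L-a=16/3):
  M_3 = Pb²(3a+b)x/L³ - Pab²/L²  [x≤a] = 7·(16/3)²·(3·(8/3)+(16/3))·(8/5)/8³ - 7·(8/3)·(16/3)²/8² = 0 kN·m
Superposition: M = Σ M_i = 192/25 kN·m ≈ 7.680000 kN·m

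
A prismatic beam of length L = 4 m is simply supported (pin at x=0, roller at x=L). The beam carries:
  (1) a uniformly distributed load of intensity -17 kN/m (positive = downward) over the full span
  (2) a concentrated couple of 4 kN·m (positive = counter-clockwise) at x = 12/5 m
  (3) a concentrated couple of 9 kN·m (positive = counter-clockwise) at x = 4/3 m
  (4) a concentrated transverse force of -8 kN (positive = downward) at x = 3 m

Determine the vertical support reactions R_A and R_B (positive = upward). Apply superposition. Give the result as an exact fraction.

Load 1 — uniform load w=-17 kN/m over full span:
  R_A = wL/2 = (-17)·4/2 = -34 kN
  R_B = wL/2 = (-17)·4/2 = -34 kN
Load 2 — applied couple M₀=4 kN·m at a=12/5 m (b=L-a=8/5):
  R_A = M₀/L = 4/4 = 1 kN
  R_B = -M₀/L = -4/4 = -1 kN
Load 3 — applied couple M₀=9 kN·m at a=4/3 m (b=L-a=8/3):
  R_A = M₀/L = 9/4 kN
  R_B = -M₀/L = -9/4 kN
Load 4 — point force P=-8 kN at a=3 m (b=L-a=1):
  R_A = Pb/L = (-8)·1/4 = -2 kN
  R_B = Pa/L = (-8)·3/4 = -6 kN
Superposition: R_A = -131/4 kN, R_B = -173/4 kN

R_A = -131/4 kN, R_B = -173/4 kN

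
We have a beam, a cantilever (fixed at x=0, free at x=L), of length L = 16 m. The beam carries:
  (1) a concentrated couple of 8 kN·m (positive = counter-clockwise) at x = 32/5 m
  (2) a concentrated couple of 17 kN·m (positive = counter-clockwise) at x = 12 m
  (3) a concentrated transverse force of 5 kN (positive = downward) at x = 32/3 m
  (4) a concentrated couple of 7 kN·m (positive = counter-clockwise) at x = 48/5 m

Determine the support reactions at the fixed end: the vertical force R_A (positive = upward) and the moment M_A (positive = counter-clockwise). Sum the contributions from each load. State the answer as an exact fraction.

R_A = 5 kN, M_A = 64/3 kN·m

Load 1 — applied couple M₀=8 kN·m at a=32/5 m (b=L-a=48/5):
  R_A = 0 kN
  M_A = -M₀ = -8 kN·m
Load 2 — applied couple M₀=17 kN·m at a=12 m (b=L-a=4):
  R_A = 0 kN
  M_A = -M₀ = -17 kN·m
Load 3 — point force P=5 kN at a=32/3 m (b=L-a=16/3):
  R_A = P = 5 kN
  M_A = Pa = 5·(32/3) = 160/3 kN·m
Load 4 — applied couple M₀=7 kN·m at a=48/5 m (b=L-a=32/5):
  R_A = 0 kN
  M_A = -M₀ = -7 kN·m
Superposition: R_A = 5 kN, M_A = 64/3 kN·m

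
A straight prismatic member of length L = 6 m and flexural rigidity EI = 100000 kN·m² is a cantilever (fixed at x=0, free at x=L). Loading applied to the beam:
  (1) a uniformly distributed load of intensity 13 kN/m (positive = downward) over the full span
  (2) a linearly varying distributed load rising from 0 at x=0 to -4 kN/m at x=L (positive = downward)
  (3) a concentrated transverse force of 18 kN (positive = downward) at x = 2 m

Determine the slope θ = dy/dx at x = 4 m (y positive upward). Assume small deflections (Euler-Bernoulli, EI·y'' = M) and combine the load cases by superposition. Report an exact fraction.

θ(4) = -863/225000 rad

Load 1 — uniform load w=13 kN/m over full span:
  θ_1 = -wx(x²-3Lx+3L²)/(6EI) = -13·4·(4²-3·6·4+3·6²)/(6·100000) = -169/37500 rad
Load 2 — triangular load w₀=-4 kN/m (0→w₀ over full span):
  θ_2 = (w₀Lx²/4-w₀L²x/3-w₀x⁴/(24L))/EI = ((-4)·6·4²/4-(-4)·6²·4/3-(-4)·4⁴/(24·6))/100000 = 29/28125 rad
Load 3 — point force P=18 kN at a=2 m (b=L-a=4):
  θ_3 = -Pa²/(2EI)  [x>a] = -18·2²/(2·100000) = -9/25000 rad
Superposition: θ = Σ θ_i = -863/225000 rad ≈ -0.003836 rad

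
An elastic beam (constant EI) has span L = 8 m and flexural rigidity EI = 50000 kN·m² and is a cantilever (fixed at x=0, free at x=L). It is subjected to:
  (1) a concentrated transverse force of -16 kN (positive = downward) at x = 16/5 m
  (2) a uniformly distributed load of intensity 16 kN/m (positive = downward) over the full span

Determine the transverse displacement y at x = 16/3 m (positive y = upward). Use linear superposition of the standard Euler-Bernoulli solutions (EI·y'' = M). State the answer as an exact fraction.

Load 1 — point force P=-16 kN at a=16/5 m (b=L-a=24/5):
  y_1 = -Pa²(3x-a)/(6EI)  [x>a] = -(-16)·(16/5)²·(3·(16/3)-(16/5))/(6·50000) = 8192/1171875 m
Load 2 — uniform load w=16 kN/m over full span:
  y_2 = -wx²(x²-4Lx+6L²)/(24EI) = -16·(16/3)²·((16/3)²-4·8·(16/3)+6·8²)/(24·50000) = -69632/759375 m
Superposition: y = Σ y_i = -8040448/94921875 m ≈ -0.084706 m

y(16/3) = -8040448/94921875 m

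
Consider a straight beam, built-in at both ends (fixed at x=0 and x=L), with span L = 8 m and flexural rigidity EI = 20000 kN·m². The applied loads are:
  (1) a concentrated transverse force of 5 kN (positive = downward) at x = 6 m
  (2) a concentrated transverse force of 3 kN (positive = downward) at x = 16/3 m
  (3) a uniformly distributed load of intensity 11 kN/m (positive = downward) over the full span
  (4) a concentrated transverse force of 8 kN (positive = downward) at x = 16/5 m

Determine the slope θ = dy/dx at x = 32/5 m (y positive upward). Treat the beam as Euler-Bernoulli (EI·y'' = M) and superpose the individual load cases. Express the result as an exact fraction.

Load 1 — point force P=5 kN at a=6 m (b=L-a=2):
  θ_1 = Pa²(L-x)(2bL-(3b+a)(L-x))/(2L³EI)  [x>a] = 5·6²·(8-(32/5))·(2·2·8-(3·2+6)·(8-(32/5)))/(2·8³·20000) = 9/50000 rad
Load 2 — point force P=3 kN at a=16/3 m (b=L-a=8/3):
  θ_2 = Pa²(L-x)(2bL-(3b+a)(L-x))/(2L³EI)  [x>a] = 3·(16/3)²·(8-(32/5))·(2·(8/3)·8-(3·(8/3)+(16/3))·(8-(32/5)))/(2·8³·20000) = 4/28125 rad
Load 3 — uniform load w=11 kN/m over full span:
  θ_3 = -wx(L-x)(L-2x)/(12EI) = -11·(32/5)·(8-(32/5))·(8-2·(32/5))/(12·20000) = 176/78125 rad
Load 4 — point force P=8 kN at a=16/5 m (b=L-a=24/5):
  θ_4 = Pa²(L-x)(2bL-(3b+a)(L-x))/(2L³EI)  [x>a] = 8·(16/5)²·(8-(32/5))·(2·(24/5)·8-(3·(24/5)+(16/5))·(8-(32/5)))/(2·8³·20000) = 608/1953125 rad
Superposition: θ = Σ θ_i = 811777/281250000 rad ≈ 0.002886 rad

θ(32/5) = 811777/281250000 rad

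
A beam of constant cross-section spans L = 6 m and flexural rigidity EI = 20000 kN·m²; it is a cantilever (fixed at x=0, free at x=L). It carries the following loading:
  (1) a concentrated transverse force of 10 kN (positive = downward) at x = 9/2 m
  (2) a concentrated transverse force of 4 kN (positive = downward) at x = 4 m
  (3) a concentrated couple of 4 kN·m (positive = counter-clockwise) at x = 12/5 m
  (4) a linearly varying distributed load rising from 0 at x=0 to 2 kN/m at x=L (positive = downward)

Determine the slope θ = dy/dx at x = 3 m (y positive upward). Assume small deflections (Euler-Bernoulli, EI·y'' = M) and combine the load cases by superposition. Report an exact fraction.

θ(3) = -6261/800000 rad

Load 1 — point force P=10 kN at a=9/2 m (b=L-a=3/2):
  θ_1 = -Px(2a-x)/(2EI)  [x≤a] = -10·3·(2·(9/2)-3)/(2·20000) = -9/2000 rad
Load 2 — point force P=4 kN at a=4 m (b=L-a=2):
  θ_2 = -Px(2a-x)/(2EI)  [x≤a] = -4·3·(2·4-3)/(2·20000) = -3/2000 rad
Load 3 — applied couple M₀=4 kN·m at a=12/5 m (b=L-a=18/5):
  θ_3 = M₀a/EI  [x>a] = 4·(12/5)/20000 = 3/6250 rad
Load 4 — triangular load w₀=2 kN/m (0→w₀ over full span):
  θ_4 = (w₀Lx²/4-w₀L²x/3-w₀x⁴/(24L))/EI = (2·6·3²/4-2·6²·3/3-2·3⁴/(24·6))/20000 = -369/160000 rad
Superposition: θ = Σ θ_i = -6261/800000 rad ≈ -0.007826 rad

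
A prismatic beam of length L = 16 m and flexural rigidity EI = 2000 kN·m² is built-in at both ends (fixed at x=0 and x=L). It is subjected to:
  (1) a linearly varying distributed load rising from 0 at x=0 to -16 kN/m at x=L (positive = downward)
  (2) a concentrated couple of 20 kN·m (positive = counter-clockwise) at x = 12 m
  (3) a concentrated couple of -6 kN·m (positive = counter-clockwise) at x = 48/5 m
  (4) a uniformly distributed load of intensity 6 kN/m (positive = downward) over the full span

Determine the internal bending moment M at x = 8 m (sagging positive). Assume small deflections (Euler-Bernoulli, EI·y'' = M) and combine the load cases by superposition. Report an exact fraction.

M(8) = -281/15 kN·m

Load 1 — triangular load w₀=-16 kN/m (0→w₀ over full span):
  M_1 = 3w₀Lx/20 - w₀L²/30 - w₀x³/(6L) = 3·(-16)·16·8/20 - (-16)·16²/30 - (-16)·8³/(6·16) = -256/3 kN·m
Load 2 — applied couple M₀=20 kN·m at a=12 m (b=L-a=4):
  M_2 = R_Ax - M_A  [x≤a] with R_A=45/32, M_A=25/4 = (45/32)·8 - (25/4) = 5 kN·m
Load 3 — applied couple M₀=-6 kN·m at a=48/5 m (b=L-a=32/5):
  M_3 = R_Ax - M_A  [x≤a] with R_A=-27/50, M_A=-48/25 = (-27/50)·8 - (-48/25) = -12/5 kN·m
Load 4 — uniform load w=6 kN/m over full span:
  M_4 = wLx/2 - wL²/12 - wx²/2 = 6·16·8/2 - 6·16²/12 - 6·8²/2 = 64 kN·m
Superposition: M = Σ M_i = -281/15 kN·m ≈ -18.733333 kN·m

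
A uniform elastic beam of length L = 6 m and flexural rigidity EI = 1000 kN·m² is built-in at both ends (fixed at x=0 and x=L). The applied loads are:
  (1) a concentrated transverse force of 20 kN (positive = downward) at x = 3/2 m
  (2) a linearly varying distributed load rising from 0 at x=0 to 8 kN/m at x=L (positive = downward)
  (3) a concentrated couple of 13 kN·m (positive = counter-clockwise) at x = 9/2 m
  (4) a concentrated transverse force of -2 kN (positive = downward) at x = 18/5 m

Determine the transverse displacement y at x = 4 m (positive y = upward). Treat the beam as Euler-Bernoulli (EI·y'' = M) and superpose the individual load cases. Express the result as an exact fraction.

Load 1 — point force P=20 kN at a=3/2 m (b=L-a=9/2):
  y_1 = -Pa²(L-x)²(3bL-(3b+a)(L-x))/(6L³EI)  [x>a] = -20·(3/2)²·(6-4)²·(3·(9/2)·6-(3·(9/2)+(3/2))·(6-4))/(6·6³·1000) = -17/2400 m
Load 2 — triangular load w₀=8 kN/m (0→w₀ over full span):
  y_2 = -w₀x²(L-x)²(x+2L)/(120LEI) = -8·4²·(6-4)²·(4+2·6)/(120·6·1000) = -64/5625 m
Load 3 — applied couple M₀=13 kN·m at a=9/2 m (b=L-a=3/2):
  y_3 = (R_Ax³/6 - M_Ax²/2)/EI  [x≤a] with R_A=39/16, M_A=65/16 = ((39/16)·4³/6 - (65/16)·4²/2)/1000 = -13/2000 m
Load 4 — point force P=-2 kN at a=18/5 m (b=L-a=12/5):
  y_4 = -Pa²(L-x)²(3bL-(3b+a)(L-x))/(6L³EI)  [x>a] = -(-2)·(18/5)²·(6-4)²·(3·(12/5)·6-(3·(12/5)+(18/5))·(6-4))/(6·6³·1000) = 27/15625 m
Superposition: y = Σ y_i = -104549/4500000 m ≈ -0.023233 m

y(4) = -104549/4500000 m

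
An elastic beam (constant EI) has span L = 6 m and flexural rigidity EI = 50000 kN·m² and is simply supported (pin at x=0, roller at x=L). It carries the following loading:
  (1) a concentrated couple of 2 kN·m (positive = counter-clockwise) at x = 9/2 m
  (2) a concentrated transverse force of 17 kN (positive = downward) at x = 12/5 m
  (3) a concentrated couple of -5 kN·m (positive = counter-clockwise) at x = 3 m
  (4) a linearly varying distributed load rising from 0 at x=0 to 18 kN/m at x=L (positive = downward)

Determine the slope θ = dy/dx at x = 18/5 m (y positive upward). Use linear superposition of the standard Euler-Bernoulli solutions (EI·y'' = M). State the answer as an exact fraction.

θ(18/5) = 170589/250000000 rad

Load 1 — applied couple M₀=2 kN·m at a=9/2 m (b=L-a=3/2):
  θ_1 = (M₀x²/(2L)+C₁)/EI  [x≤a] with C₁=M₀(3b²-L²)/(6L)=-13/8 = (2·(18/5)²/(2·6)+(-13/8))/50000 = 107/10000000 rad
Load 2 — point force P=17 kN at a=12/5 m (b=L-a=18/5):
  θ_2 = -Pa(2L²-6Lx+3x²+a²)/(6LEI)  [x>a] = -17·(12/5)·(2·6²-6·6·(18/5)+3·(18/5)²+(12/5)²)/(6·6·50000) = 459/1562500 rad
Load 3 — applied couple M₀=-5 kN·m at a=3 m (b=L-a=3):
  θ_3 = (M₀x²/(2L)-M₀(x-a)+C₁)/EI  [x>a] with C₁=M₀(3b²-L²)/(6L)=5/4 = ((-5)·(18/5)²/(2·6)-(-5)·((18/5)-3)+(5/4))/50000 = -23/1000000 rad
Load 4 — triangular load w₀=18 kN/m (0→w₀ over full span):
  θ_4 = -w₀(7L⁴-30L²x²+15x⁴)/(360LEI) = -18·(7·6⁴-30·6²·(18/5)²+15·(18/5)⁴)/(360·6·50000) = 783/1953125 rad
Superposition: θ = Σ θ_i = 170589/250000000 rad ≈ 0.000682 rad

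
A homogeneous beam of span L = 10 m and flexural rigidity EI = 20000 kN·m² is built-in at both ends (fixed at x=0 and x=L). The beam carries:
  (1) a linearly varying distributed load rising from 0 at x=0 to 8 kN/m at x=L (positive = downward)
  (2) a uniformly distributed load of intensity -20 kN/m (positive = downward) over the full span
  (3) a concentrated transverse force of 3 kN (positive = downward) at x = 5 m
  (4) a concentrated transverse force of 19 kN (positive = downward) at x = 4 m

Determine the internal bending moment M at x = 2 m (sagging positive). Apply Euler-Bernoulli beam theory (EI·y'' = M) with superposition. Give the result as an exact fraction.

Load 1 — triangular load w₀=8 kN/m (0→w₀ over full span):
  M_1 = 3w₀Lx/20 - w₀L²/30 - w₀x³/(6L) = 3·8·10·2/20 - 8·10²/30 - 8·2³/(6·10) = -56/15 kN·m
Load 2 — uniform load w=-20 kN/m over full span:
  M_2 = wLx/2 - wL²/12 - wx²/2 = (-20)·10·2/2 - (-20)·10²/12 - (-20)·2²/2 = 20/3 kN·m
Load 3 — point force P=3 kN at a=5 m (b=L-a=5):
  M_3 = Pb²(3a+b)x/L³ - Pab²/L²  [x≤a] = 3·5²·(3·5+5)·2/10³ - 3·5·5²/10² = -3/4 kN·m
Load 4 — point force P=19 kN at a=4 m (b=L-a=6):
  M_4 = Pb²(3a+b)x/L³ - Pab²/L²  [x≤a] = 19·6²·(3·4+6)·2/10³ - 19·4·6²/10² = -342/125 kN·m
Superposition: M = Σ M_i = -829/1500 kN·m ≈ -0.552667 kN·m

M(2) = -829/1500 kN·m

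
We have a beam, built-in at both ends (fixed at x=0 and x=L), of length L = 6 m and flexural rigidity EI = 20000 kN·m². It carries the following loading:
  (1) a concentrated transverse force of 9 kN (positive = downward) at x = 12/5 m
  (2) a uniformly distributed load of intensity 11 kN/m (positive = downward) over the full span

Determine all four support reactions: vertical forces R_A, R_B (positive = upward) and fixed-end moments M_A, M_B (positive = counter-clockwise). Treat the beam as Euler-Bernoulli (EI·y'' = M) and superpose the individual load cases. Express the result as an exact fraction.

Load 1 — point force P=9 kN at a=12/5 m (b=L-a=18/5):
  R_A = Pb²(3a+b)/L³ = 9·(18/5)²·(3·(12/5)+(18/5))/6³ = 729/125 kN
  M_A = Pab²/L² = 9·(12/5)·(18/5)²/6² = 972/125 kN·m
  R_B = Pa²(a+3b)/L³ = 9·(12/5)²·((12/5)+3·(18/5))/6³ = 396/125 kN
  M_B = -Pa²b/L² = -9·(12/5)²·(18/5)/6² = -648/125 kN·m
Load 2 — uniform load w=11 kN/m over full span:
  R_A = wL/2 = 11·6/2 = 33 kN
  M_A = wL²/12 = 11·6²/12 = 33 kN·m
  R_B = wL/2 = 11·6/2 = 33 kN
  M_B = -wL²/12 = -11·6²/12 = -33 kN·m
Superposition: R_A = 4854/125 kN, M_A = 5097/125 kN·m, R_B = 4521/125 kN, M_B = -4773/125 kN·m

R_A = 4854/125 kN, M_A = 5097/125 kN·m, R_B = 4521/125 kN, M_B = -4773/125 kN·m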